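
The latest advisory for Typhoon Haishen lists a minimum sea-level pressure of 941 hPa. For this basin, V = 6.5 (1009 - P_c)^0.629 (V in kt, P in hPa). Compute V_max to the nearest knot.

92 kt

ΔP = 1009 − 941 = 68 hPa.
68^0.629 ≈ 14.212.
V ≈ 6.5 × 14.212 ≈ 92.4 kt.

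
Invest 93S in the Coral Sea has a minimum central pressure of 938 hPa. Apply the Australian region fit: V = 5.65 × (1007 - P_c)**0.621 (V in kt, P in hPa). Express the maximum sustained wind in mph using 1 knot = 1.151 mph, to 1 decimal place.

90.2 mph

ΔP = 1007 − 938 = 69 hPa.
V ≈ 5.65 × 69^0.621 = 5.65 × 13.865 ≈ 78.338 kt.
78.338 × 1.151 ≈ 90.17 mph → 90.2 mph.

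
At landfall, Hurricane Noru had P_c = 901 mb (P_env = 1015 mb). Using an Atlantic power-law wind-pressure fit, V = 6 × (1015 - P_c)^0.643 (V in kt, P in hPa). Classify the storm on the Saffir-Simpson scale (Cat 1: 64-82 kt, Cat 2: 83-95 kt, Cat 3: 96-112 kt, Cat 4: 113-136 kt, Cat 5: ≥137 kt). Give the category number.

4

ΔP = 1015 − 901 = 114 mb.
V ≈ 6 × 114^0.643 = 6 × 21.02 ≈ 126 kt.
126 kt falls in the Category 4 band.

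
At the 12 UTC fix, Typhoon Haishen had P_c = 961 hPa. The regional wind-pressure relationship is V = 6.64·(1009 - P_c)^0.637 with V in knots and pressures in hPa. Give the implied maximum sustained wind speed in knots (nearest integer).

78 kt

ΔP = 1009 − 961 = 48 hPa.
48^0.637 ≈ 11.775.
V ≈ 6.64 × 11.775 ≈ 78.2 kt.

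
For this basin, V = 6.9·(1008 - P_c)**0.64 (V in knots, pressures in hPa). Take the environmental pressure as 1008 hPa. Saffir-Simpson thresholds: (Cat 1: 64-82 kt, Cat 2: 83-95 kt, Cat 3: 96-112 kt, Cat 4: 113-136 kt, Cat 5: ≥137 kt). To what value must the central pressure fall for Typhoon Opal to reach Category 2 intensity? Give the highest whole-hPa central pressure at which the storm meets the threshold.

959 hPa

Category 2 begins at V = 83 kt.
Required ΔP = (83/6.9)^(1/0.64) = 12.029^1.562 ≈ 48.74 hPa.
P_c ≤ 1008 − 48.74 = 959.26, so the highest integer P_c is 959 hPa.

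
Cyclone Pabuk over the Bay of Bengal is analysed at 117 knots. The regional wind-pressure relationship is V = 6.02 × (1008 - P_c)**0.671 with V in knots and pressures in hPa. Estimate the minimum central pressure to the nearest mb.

ΔP = (V / 6.02)^(1/0.671) = (117/6.02)^1.490.
117/6.02 = 19.435; 19.435^1.490 ≈ 83.25 mb.
P_c = 1008 − 83.25 = 924.75 ≈ 925 mb.

925 mb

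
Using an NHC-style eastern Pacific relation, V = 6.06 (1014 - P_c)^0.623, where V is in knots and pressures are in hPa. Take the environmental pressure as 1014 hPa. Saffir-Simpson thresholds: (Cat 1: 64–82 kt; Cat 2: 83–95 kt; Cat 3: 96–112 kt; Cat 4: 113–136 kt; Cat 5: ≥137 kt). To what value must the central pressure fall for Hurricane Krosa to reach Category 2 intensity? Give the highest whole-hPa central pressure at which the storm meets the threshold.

947 hPa

Category 2 begins at V = 83 kt.
Required ΔP = (83/6.06)^(1/0.623) = 13.696^1.605 ≈ 66.74 hPa.
P_c ≤ 1014 − 66.74 = 947.26, so the highest integer P_c is 947 hPa.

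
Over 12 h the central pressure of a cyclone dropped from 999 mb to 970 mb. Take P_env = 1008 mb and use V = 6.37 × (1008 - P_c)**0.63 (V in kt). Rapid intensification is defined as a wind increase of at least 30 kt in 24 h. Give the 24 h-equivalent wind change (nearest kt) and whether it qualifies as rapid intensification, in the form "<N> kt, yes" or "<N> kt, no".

75 kt, yes

V₁: ΔP = 9, V ≈ 6.37 × 9^0.63 ≈ 25.43 kt.
V₂: ΔP = 38, V ≈ 6.37 × 38^0.63 ≈ 63.01 kt.
ΔV over 12 h = 37.58 kt → 24 h equivalent = 37.58 × 24/12 ≈ 75.16 kt.
75 kt ≥ 30 kt ⇒ rapid intensification.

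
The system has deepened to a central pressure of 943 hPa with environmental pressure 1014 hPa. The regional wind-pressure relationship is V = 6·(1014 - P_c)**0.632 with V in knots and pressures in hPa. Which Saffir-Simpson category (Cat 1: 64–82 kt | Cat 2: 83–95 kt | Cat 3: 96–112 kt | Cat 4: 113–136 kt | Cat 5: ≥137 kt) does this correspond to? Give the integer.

ΔP = 1014 − 943 = 71 hPa.
V ≈ 6 × 71^0.632 = 6 × 14.79 ≈ 89 kt.
89 kt falls in the Category 2 band.

2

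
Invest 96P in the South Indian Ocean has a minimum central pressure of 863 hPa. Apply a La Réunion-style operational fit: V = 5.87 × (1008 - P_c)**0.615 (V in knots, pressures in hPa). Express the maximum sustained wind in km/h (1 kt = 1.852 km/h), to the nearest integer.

ΔP = 1008 − 863 = 145 hPa.
V ≈ 5.87 × 145^0.615 = 5.87 × 21.342 ≈ 125.279 kt.
125.279 × 1.852 ≈ 232.02 km/h → 232 km/h.

232 km/h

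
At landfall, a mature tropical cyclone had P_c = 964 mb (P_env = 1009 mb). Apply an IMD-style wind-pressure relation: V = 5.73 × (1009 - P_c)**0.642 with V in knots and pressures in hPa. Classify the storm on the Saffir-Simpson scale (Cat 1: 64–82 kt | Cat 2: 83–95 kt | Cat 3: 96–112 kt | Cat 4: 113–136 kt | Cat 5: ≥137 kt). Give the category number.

1

ΔP = 1009 − 964 = 45 mb.
V ≈ 5.73 × 45^0.642 = 5.73 × 11.52 ≈ 66 kt.
66 kt falls in the Category 1 band.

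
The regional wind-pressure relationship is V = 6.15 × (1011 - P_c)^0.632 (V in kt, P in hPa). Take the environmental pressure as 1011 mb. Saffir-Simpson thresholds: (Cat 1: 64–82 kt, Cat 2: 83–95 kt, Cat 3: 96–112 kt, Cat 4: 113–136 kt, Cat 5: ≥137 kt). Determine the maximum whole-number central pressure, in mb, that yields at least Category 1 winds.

970 mb

Category 1 begins at V = 64 kt.
Required ΔP = (64/6.15)^(1/0.632) = 10.407^1.582 ≈ 40.71 mb.
P_c ≤ 1011 − 40.71 = 970.29, so the highest integer P_c is 970 mb.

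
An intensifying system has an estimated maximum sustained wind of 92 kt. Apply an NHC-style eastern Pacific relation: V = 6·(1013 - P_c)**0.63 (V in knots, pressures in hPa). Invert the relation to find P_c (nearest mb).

ΔP = (V / 6)^(1/0.63) = (92/6)^1.587.
92/6 = 15.333; 15.333^1.587 ≈ 76.20 mb.
P_c = 1013 − 76.20 = 936.80 ≈ 937 mb.

937 mb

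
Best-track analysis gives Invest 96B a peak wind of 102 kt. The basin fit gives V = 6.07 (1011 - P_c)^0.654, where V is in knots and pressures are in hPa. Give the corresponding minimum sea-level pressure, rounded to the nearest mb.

936 mb

ΔP = (V / 6.07)^(1/0.654) = (102/6.07)^1.529.
102/6.07 = 16.804; 16.804^1.529 ≈ 74.77 mb.
P_c = 1011 − 74.77 = 936.23 ≈ 936 mb.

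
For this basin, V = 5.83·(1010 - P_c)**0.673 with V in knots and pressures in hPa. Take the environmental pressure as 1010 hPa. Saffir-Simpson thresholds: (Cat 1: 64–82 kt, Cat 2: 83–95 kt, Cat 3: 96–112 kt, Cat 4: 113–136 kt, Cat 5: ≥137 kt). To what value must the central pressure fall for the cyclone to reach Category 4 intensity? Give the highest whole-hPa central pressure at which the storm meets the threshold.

Category 4 begins at V = 113 kt.
Required ΔP = (113/5.83)^(1/0.673) = 19.383^1.486 ≈ 81.84 hPa.
P_c ≤ 1010 − 81.84 = 928.16, so the highest integer P_c is 928 hPa.

928 hPa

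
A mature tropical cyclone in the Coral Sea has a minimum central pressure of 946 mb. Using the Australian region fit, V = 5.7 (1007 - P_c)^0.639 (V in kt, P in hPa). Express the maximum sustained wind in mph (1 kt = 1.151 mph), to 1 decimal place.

ΔP = 1007 − 946 = 61 mb.
V ≈ 5.7 × 61^0.639 = 5.7 × 13.830 ≈ 78.832 kt.
78.832 × 1.151 ≈ 90.74 mph → 90.7 mph.

90.7 mph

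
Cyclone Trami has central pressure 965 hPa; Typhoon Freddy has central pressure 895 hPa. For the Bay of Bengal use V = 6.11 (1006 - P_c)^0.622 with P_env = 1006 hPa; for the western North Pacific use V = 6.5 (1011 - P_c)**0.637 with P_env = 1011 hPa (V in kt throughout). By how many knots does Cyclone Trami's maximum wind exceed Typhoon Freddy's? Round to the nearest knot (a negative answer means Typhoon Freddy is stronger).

-73 kt

Cyclone Trami: ΔP = 41; V ≈ 6.11 × 41^0.622 ≈ 61.54 kt.
Typhoon Freddy: ΔP = 116; V ≈ 6.5 × 116^0.637 ≈ 134.27 kt.
Difference ≈ 61.54 − 134.27 = -72.73 → -73 kt.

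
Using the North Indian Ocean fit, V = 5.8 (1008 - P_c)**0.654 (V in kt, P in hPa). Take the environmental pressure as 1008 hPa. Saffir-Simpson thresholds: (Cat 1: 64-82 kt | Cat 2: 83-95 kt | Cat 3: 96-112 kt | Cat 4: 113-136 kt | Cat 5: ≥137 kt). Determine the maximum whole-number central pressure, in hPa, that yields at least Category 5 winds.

Category 5 begins at V = 137 kt.
Required ΔP = (137/5.8)^(1/0.654) = 23.621^1.529 ≈ 125.84 hPa.
P_c ≤ 1008 − 125.84 = 882.16, so the highest integer P_c is 882 hPa.

882 hPa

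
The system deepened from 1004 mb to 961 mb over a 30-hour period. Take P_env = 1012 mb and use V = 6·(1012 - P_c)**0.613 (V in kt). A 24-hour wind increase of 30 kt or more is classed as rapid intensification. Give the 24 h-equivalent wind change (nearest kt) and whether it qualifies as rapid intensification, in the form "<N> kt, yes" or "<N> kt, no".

36 kt, yes

V₁: ΔP = 8, V ≈ 6 × 8^0.613 ≈ 21.47 kt.
V₂: ΔP = 51, V ≈ 6 × 51^0.613 ≈ 66.82 kt.
ΔV over 30 h = 45.35 kt → 24 h equivalent = 45.35 × 24/30 ≈ 36.28 kt.
36 kt ≥ 30 kt ⇒ rapid intensification.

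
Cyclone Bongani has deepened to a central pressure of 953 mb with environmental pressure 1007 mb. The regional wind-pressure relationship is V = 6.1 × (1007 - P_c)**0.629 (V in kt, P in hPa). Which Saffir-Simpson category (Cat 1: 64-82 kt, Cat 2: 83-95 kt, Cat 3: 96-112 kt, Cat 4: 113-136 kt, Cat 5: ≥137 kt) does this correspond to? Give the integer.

1

ΔP = 1007 − 953 = 54 mb.
V ≈ 6.1 × 54^0.629 = 6.1 × 12.29 ≈ 75 kt.
75 kt falls in the Category 1 band.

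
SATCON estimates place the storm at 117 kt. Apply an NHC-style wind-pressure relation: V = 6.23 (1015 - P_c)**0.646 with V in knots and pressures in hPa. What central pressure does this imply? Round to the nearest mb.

921 mb

ΔP = (V / 6.23)^(1/0.646) = (117/6.23)^1.548.
117/6.23 = 18.780; 18.780^1.548 ≈ 93.68 mb.
P_c = 1015 − 93.68 = 921.32 ≈ 921 mb.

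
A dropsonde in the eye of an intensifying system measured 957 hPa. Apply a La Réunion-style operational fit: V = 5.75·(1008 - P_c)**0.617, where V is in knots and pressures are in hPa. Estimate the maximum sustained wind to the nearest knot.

ΔP = 1008 − 957 = 51 hPa.
51^0.617 ≈ 11.313.
V ≈ 5.75 × 11.313 ≈ 65.0 kt.

65 kt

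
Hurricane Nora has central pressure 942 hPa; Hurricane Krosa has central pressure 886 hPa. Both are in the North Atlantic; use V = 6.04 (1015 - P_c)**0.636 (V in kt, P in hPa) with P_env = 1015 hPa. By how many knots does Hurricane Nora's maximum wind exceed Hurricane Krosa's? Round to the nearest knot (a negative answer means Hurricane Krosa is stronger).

-40 kt

Hurricane Nora: ΔP = 73; V ≈ 6.04 × 73^0.636 ≈ 92.49 kt.
Hurricane Krosa: ΔP = 129; V ≈ 6.04 × 129^0.636 ≈ 132.85 kt.
Difference ≈ 92.49 − 132.85 = -40.36 → -40 kt.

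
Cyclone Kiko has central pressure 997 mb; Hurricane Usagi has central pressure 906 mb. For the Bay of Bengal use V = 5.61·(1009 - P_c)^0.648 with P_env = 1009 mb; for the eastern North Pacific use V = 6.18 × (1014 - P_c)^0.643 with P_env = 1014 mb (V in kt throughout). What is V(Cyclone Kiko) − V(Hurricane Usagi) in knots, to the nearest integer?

Cyclone Kiko: ΔP = 12; V ≈ 5.61 × 12^0.648 ≈ 28.07 kt.
Hurricane Usagi: ΔP = 108; V ≈ 6.18 × 108^0.643 ≈ 125.45 kt.
Difference ≈ 28.07 − 125.45 = -97.38 → -97 kt.

-97 kt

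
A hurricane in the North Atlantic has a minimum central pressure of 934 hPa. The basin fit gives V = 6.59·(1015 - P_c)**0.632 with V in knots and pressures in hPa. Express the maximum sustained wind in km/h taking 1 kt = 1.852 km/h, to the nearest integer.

ΔP = 1015 − 934 = 81 hPa.
V ≈ 6.59 × 81^0.632 = 6.59 × 16.075 ≈ 105.937 kt.
105.937 × 1.852 ≈ 196.20 km/h → 196 km/h.

196 km/h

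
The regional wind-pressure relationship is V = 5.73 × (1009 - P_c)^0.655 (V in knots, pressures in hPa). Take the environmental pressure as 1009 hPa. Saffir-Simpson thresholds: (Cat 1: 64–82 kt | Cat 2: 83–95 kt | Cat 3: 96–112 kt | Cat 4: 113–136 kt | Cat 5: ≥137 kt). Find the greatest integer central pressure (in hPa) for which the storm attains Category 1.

969 hPa

Category 1 begins at V = 64 kt.
Required ΔP = (64/5.73)^(1/0.655) = 11.169^1.527 ≈ 39.81 hPa.
P_c ≤ 1009 − 39.81 = 969.19, so the highest integer P_c is 969 hPa.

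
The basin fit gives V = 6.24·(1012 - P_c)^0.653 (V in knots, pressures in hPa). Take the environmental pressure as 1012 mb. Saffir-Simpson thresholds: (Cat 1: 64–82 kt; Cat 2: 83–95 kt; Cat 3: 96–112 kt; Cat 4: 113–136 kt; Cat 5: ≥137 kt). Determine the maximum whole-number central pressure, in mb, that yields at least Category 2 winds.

Category 2 begins at V = 83 kt.
Required ΔP = (83/6.24)^(1/0.653) = 13.301^1.531 ≈ 52.62 mb.
P_c ≤ 1012 − 52.62 = 959.38, so the highest integer P_c is 959 mb.

959 mb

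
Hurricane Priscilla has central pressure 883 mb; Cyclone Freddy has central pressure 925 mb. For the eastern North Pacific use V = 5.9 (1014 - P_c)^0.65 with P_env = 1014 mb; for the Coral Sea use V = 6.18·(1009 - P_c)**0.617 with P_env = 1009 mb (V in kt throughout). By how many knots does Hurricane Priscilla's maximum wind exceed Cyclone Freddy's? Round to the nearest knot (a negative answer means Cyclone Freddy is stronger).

Hurricane Priscilla: ΔP = 131; V ≈ 5.9 × 131^0.65 ≈ 140.31 kt.
Cyclone Freddy: ΔP = 84; V ≈ 6.18 × 84^0.617 ≈ 95.12 kt.
Difference ≈ 140.31 − 95.12 = 45.19 → 45 kt.

45 kt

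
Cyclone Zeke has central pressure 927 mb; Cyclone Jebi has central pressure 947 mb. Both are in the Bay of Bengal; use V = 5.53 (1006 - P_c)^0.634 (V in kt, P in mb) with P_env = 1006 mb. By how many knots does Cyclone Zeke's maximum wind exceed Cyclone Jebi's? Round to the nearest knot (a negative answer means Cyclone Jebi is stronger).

Cyclone Zeke: ΔP = 79; V ≈ 5.53 × 79^0.634 ≈ 88.27 kt.
Cyclone Jebi: ΔP = 59; V ≈ 5.53 × 59^0.634 ≈ 73.36 kt.
Difference ≈ 88.27 − 73.36 = 14.91 → 15 kt.

15 kt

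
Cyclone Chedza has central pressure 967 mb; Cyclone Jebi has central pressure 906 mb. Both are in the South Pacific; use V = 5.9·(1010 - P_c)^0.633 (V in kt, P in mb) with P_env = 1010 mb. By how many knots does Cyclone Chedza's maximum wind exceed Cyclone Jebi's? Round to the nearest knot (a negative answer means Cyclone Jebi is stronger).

Cyclone Chedza: ΔP = 43; V ≈ 5.9 × 43^0.633 ≈ 63.80 kt.
Cyclone Jebi: ΔP = 104; V ≈ 5.9 × 104^0.633 ≈ 111.59 kt.
Difference ≈ 63.80 − 111.59 = -47.79 → -48 kt.

-48 kt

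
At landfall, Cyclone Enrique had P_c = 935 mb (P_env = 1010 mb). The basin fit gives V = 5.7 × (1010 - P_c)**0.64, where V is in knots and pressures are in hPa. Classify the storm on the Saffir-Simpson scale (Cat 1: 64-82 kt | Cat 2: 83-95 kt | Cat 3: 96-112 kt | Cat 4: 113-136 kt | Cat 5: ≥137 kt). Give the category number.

ΔP = 1010 − 935 = 75 mb.
V ≈ 5.7 × 75^0.64 = 5.7 × 15.85 ≈ 90 kt.
90 kt falls in the Category 2 band.

2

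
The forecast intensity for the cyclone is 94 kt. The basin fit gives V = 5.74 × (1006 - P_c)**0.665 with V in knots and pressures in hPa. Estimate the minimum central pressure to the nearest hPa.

ΔP = (V / 5.74)^(1/0.665) = (94/5.74)^1.504.
94/5.74 = 16.376; 16.376^1.504 ≈ 66.97 hPa.
P_c = 1006 − 66.97 = 939.03 ≈ 939 hPa.

939 hPa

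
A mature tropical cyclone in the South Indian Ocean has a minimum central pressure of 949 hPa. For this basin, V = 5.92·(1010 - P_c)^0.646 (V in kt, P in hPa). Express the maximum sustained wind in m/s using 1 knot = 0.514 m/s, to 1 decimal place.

43.3 m/s

ΔP = 1010 − 949 = 61 hPa.
V ≈ 5.92 × 61^0.646 = 5.92 × 14.234 ≈ 84.265 kt.
84.265 × 0.514 ≈ 43.31 m/s → 43.3 m/s.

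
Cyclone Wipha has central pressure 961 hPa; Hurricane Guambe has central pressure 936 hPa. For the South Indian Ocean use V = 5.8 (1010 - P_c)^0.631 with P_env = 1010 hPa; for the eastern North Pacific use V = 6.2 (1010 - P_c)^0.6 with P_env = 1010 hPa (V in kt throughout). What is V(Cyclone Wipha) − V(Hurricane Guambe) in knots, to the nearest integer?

Cyclone Wipha: ΔP = 49; V ≈ 5.8 × 49^0.631 ≈ 67.60 kt.
Hurricane Guambe: ΔP = 74; V ≈ 6.2 × 74^0.6 ≈ 82.02 kt.
Difference ≈ 67.60 − 82.02 = -14.42 → -14 kt.

-14 kt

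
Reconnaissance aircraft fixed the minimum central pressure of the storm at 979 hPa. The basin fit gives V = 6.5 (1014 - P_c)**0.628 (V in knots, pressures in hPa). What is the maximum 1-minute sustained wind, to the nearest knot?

61 kt

ΔP = 1014 − 979 = 35 hPa.
35^0.628 ≈ 9.326.
V ≈ 6.5 × 9.326 ≈ 60.6 kt.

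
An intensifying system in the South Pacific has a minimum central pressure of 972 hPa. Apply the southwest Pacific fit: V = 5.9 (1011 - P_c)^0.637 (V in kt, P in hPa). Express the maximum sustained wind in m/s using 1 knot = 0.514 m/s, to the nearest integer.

ΔP = 1011 − 972 = 39 hPa.
V ≈ 5.9 × 39^0.637 = 5.9 × 10.316 ≈ 60.864 kt.
60.864 × 0.514 ≈ 31.28 m/s → 31 m/s.

31 m/s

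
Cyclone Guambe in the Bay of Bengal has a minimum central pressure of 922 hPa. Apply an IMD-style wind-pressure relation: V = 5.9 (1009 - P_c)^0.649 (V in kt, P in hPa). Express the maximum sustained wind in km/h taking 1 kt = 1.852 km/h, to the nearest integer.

ΔP = 1009 − 922 = 87 hPa.
V ≈ 5.9 × 87^0.649 = 5.9 × 18.145 ≈ 107.053 kt.
107.053 × 1.852 ≈ 198.26 km/h → 198 km/h.

198 km/h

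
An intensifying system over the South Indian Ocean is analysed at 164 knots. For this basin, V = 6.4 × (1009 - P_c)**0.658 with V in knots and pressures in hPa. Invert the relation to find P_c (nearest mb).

871 mb

ΔP = (V / 6.4)^(1/0.658) = (164/6.4)^1.520.
164/6.4 = 25.625; 25.625^1.520 ≈ 138.30 mb.
P_c = 1009 − 138.30 = 870.70 ≈ 871 mb.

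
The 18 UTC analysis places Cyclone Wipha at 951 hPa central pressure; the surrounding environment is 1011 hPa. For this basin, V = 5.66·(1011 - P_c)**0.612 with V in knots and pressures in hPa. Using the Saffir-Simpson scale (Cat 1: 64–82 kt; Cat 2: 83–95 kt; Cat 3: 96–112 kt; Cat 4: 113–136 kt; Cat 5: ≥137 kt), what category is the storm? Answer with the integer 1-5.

1

ΔP = 1011 − 951 = 60 hPa.
V ≈ 5.66 × 60^0.612 = 5.66 × 12.25 ≈ 69 kt.
69 kt falls in the Category 1 band.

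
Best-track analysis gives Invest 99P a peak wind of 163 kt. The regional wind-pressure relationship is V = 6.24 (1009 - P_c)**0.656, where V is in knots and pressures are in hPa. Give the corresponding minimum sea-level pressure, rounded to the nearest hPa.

ΔP = (V / 6.24)^(1/0.656) = (163/6.24)^1.524.
163/6.24 = 26.122; 26.122^1.524 ≈ 144.57 hPa.
P_c = 1009 − 144.57 = 864.43 ≈ 864 hPa.

864 hPa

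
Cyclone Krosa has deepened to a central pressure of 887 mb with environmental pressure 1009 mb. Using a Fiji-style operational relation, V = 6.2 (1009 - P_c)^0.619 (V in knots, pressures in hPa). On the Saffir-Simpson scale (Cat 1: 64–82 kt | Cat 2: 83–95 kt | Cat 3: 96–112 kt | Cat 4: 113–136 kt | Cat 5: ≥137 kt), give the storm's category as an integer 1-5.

ΔP = 1009 − 887 = 122 mb.
V ≈ 6.2 × 122^0.619 = 6.2 × 19.56 ≈ 121 kt.
121 kt falls in the Category 4 band.

4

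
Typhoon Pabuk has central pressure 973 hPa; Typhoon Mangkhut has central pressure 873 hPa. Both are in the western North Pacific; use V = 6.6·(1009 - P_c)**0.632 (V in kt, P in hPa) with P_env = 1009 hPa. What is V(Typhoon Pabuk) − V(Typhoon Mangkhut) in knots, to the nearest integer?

-84 kt

Typhoon Pabuk: ΔP = 36; V ≈ 6.6 × 36^0.632 ≈ 63.55 kt.
Typhoon Mangkhut: ΔP = 136; V ≈ 6.6 × 136^0.632 ≈ 147.21 kt.
Difference ≈ 63.55 − 147.21 = -83.66 → -84 kt.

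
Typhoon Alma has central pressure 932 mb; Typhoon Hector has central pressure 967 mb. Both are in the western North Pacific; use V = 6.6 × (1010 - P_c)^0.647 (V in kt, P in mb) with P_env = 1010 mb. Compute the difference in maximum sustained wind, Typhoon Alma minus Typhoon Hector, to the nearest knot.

35 kt

Typhoon Alma: ΔP = 78; V ≈ 6.6 × 78^0.647 ≈ 110.59 kt.
Typhoon Hector: ΔP = 43; V ≈ 6.6 × 43^0.647 ≈ 75.23 kt.
Difference ≈ 110.59 − 75.23 = 35.36 → 35 kt.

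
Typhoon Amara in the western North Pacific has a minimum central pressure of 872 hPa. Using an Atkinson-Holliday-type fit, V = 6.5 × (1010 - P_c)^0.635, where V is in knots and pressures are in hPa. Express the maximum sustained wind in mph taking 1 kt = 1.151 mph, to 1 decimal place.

170.9 mph

ΔP = 1010 − 872 = 138 hPa.
V ≈ 6.5 × 138^0.635 = 6.5 × 22.847 ≈ 148.503 kt.
148.503 × 1.151 ≈ 170.93 mph → 170.9 mph.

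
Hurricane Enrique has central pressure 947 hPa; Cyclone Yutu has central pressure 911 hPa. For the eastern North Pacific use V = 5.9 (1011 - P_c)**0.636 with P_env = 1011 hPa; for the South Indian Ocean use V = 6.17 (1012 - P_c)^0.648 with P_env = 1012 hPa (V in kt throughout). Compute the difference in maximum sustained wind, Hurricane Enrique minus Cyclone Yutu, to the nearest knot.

Hurricane Enrique: ΔP = 64; V ≈ 5.9 × 64^0.636 ≈ 83.10 kt.
Cyclone Yutu: ΔP = 101; V ≈ 6.17 × 101^0.648 ≈ 122.77 kt.
Difference ≈ 83.10 − 122.77 = -39.67 → -40 kt.

-40 kt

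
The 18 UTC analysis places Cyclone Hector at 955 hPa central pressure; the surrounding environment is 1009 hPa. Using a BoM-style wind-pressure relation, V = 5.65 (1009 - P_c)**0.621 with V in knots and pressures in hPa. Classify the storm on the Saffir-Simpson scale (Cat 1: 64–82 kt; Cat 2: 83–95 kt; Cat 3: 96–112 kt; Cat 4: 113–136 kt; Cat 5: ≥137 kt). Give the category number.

1

ΔP = 1009 − 955 = 54 hPa.
V ≈ 5.65 × 54^0.621 = 5.65 × 11.91 ≈ 67 kt.
67 kt falls in the Category 1 band.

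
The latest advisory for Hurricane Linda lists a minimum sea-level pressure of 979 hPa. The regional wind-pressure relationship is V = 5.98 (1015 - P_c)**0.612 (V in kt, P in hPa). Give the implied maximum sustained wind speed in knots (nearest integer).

54 kt

ΔP = 1015 − 979 = 36 hPa.
36^0.612 ≈ 8.963.
V ≈ 5.98 × 8.963 ≈ 53.6 kt.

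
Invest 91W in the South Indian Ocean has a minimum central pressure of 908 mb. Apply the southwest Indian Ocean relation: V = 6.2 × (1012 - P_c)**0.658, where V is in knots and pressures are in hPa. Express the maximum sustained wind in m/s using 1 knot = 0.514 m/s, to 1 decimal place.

67.7 m/s

ΔP = 1012 − 908 = 104 mb.
V ≈ 6.2 × 104^0.658 = 6.2 × 21.243 ≈ 131.704 kt.
131.704 × 0.514 ≈ 67.70 m/s → 67.7 m/s.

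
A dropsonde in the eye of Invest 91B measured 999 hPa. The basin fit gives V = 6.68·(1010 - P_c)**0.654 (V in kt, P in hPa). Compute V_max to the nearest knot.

ΔP = 1010 − 999 = 11 hPa.
11^0.654 ≈ 4.798.
V ≈ 6.68 × 4.798 ≈ 32.1 kt.

32 kt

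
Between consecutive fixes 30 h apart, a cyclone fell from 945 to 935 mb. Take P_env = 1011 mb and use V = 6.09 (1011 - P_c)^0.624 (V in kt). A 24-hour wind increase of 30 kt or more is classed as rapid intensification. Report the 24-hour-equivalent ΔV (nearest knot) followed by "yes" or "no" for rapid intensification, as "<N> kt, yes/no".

6 kt, no

V₁: ΔP = 66, V ≈ 6.09 × 66^0.624 ≈ 83.18 kt.
V₂: ΔP = 76, V ≈ 6.09 × 76^0.624 ≈ 90.83 kt.
ΔV over 30 h = 7.65 kt → 24 h equivalent = 7.65 × 24/30 ≈ 6.12 kt.
6 kt < 30 kt ⇒ not rapid intensification.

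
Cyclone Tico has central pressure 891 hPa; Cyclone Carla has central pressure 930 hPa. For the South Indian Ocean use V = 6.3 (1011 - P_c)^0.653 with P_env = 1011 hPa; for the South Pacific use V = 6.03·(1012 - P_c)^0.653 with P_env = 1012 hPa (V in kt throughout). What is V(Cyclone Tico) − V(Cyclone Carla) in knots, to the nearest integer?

Cyclone Tico: ΔP = 120; V ≈ 6.3 × 120^0.653 ≈ 143.56 kt.
Cyclone Carla: ΔP = 82; V ≈ 6.03 × 82^0.653 ≈ 107.16 kt.
Difference ≈ 143.56 − 107.16 = 36.40 → 36 kt.

36 kt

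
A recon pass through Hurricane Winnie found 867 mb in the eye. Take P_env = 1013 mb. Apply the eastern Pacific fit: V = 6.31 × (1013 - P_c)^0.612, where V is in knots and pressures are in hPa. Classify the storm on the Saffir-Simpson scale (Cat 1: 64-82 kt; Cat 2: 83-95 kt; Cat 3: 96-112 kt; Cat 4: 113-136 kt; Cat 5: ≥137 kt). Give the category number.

ΔP = 1013 − 867 = 146 mb.
V ≈ 6.31 × 146^0.612 = 6.31 × 21.11 ≈ 133 kt.
133 kt falls in the Category 4 band.

4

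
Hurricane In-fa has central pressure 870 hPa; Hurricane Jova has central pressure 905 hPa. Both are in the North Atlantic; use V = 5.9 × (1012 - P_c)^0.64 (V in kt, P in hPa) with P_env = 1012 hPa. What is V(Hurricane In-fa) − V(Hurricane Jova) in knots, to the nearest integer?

23 kt

Hurricane In-fa: ΔP = 142; V ≈ 5.9 × 142^0.64 ≈ 140.71 kt.
Hurricane Jova: ΔP = 107; V ≈ 5.9 × 107^0.64 ≈ 117.40 kt.
Difference ≈ 140.71 − 117.40 = 23.31 → 23 kt.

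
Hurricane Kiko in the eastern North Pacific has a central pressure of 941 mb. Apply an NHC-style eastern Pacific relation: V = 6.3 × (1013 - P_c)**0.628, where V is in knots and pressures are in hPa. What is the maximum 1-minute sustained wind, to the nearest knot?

ΔP = 1013 − 941 = 72 mb.
72^0.628 ≈ 14.669.
V ≈ 6.3 × 14.669 ≈ 92.4 kt.

92 kt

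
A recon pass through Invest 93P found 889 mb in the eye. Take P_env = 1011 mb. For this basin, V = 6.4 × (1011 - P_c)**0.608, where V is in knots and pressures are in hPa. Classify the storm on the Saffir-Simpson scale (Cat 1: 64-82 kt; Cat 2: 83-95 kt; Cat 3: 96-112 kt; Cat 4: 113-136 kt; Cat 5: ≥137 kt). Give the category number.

ΔP = 1011 − 889 = 122 mb.
V ≈ 6.4 × 122^0.608 = 6.4 × 18.56 ≈ 119 kt.
119 kt falls in the Category 4 band.

4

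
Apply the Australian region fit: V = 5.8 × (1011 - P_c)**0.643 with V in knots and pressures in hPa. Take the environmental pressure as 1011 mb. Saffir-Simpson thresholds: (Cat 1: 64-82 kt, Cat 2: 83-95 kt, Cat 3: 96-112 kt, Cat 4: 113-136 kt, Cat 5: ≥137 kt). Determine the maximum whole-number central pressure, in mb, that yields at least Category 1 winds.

Category 1 begins at V = 64 kt.
Required ΔP = (64/5.8)^(1/0.643) = 11.034^1.555 ≈ 41.85 mb.
P_c ≤ 1011 − 41.85 = 969.15, so the highest integer P_c is 969 mb.

969 mb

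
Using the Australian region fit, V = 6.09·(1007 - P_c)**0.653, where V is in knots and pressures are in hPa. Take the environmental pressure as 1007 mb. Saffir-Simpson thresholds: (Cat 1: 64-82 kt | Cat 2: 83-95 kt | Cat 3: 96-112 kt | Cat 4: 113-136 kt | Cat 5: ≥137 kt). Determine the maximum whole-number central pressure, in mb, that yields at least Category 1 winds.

Category 1 begins at V = 64 kt.
Required ΔP = (64/6.09)^(1/0.653) = 10.509^1.531 ≈ 36.68 mb.
P_c ≤ 1007 − 36.68 = 970.32, so the highest integer P_c is 970 mb.

970 mb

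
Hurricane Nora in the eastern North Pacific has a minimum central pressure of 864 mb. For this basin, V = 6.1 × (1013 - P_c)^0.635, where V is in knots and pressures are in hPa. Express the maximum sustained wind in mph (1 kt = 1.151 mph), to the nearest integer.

ΔP = 1013 − 864 = 149 mb.
V ≈ 6.1 × 149^0.635 = 6.1 × 23.987 ≈ 146.320 kt.
146.320 × 1.151 ≈ 168.41 mph → 168 mph.

168 mph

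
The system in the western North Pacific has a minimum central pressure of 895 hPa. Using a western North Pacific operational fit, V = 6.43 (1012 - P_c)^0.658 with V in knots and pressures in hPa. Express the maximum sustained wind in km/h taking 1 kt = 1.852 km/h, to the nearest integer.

273 km/h

ΔP = 1012 − 895 = 117 hPa.
V ≈ 6.43 × 117^0.658 = 6.43 × 22.954 ≈ 147.597 kt.
147.597 × 1.852 ≈ 273.35 km/h → 273 km/h.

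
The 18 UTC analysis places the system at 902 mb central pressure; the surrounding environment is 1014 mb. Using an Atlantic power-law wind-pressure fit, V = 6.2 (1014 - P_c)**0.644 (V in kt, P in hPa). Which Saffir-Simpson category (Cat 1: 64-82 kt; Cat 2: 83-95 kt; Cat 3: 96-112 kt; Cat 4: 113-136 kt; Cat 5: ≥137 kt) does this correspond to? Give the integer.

ΔP = 1014 − 902 = 112 mb.
V ≈ 6.2 × 112^0.644 = 6.2 × 20.88 ≈ 129 kt.
129 kt falls in the Category 4 band.

4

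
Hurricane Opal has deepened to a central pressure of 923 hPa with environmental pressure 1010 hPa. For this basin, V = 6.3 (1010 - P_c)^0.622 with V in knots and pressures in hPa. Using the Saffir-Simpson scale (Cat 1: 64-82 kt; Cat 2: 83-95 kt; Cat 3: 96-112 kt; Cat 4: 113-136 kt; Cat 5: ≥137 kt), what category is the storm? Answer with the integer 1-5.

ΔP = 1010 − 923 = 87 hPa.
V ≈ 6.3 × 87^0.622 = 6.3 × 16.08 ≈ 101 kt.
101 kt falls in the Category 3 band.

3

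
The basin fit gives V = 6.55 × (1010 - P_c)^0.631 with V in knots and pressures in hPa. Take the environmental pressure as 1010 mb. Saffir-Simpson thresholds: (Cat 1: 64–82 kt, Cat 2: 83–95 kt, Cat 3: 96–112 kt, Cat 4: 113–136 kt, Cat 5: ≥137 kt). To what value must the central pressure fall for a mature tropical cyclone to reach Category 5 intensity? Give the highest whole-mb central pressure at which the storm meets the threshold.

Category 5 begins at V = 137 kt.
Required ΔP = (137/6.55)^(1/0.631) = 20.916^1.585 ≈ 123.79 mb.
P_c ≤ 1010 − 123.79 = 886.21, so the highest integer P_c is 886 mb.

886 mb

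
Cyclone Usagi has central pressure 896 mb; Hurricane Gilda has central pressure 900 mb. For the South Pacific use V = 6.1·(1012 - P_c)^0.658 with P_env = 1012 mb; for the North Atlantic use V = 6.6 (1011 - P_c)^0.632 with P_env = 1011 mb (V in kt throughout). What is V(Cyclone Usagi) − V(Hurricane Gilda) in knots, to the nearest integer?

10 kt

Cyclone Usagi: ΔP = 116; V ≈ 6.1 × 116^0.658 ≈ 139.23 kt.
Hurricane Gilda: ΔP = 111; V ≈ 6.6 × 111^0.632 ≈ 129.48 kt.
Difference ≈ 139.23 − 129.48 = 9.75 → 10 kt.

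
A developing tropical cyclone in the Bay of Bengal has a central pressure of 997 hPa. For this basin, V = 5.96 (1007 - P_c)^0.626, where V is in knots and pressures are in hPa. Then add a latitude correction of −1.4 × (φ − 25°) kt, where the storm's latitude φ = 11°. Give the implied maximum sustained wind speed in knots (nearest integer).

45 kt

ΔP = 1007 − 997 = 10 hPa.
10^0.626 ≈ 4.227.
V ≈ 5.96 × 4.227 ≈ 25.2 kt.
Latitude correction: −1.4 × (11 − 25) = 19.6 kt.
Corrected V ≈ 44.8 kt → 45 kt.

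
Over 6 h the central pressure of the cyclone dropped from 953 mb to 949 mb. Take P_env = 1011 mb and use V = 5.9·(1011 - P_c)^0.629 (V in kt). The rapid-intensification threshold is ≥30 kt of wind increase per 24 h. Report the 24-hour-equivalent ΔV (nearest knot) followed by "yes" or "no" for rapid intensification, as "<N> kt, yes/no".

V₁: ΔP = 58, V ≈ 5.9 × 58^0.629 ≈ 75.87 kt.
V₂: ΔP = 62, V ≈ 5.9 × 62^0.629 ≈ 79.12 kt.
ΔV over 6 h = 3.25 kt → 24 h equivalent = 3.25 × 24/6 ≈ 13.00 kt.
13 kt < 30 kt ⇒ not rapid intensification.

13 kt, no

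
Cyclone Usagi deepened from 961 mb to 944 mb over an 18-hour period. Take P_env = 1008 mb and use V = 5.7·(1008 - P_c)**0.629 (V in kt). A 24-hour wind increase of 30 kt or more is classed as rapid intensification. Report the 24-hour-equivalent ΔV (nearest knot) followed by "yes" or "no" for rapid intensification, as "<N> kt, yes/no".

18 kt, no

V₁: ΔP = 47, V ≈ 5.7 × 47^0.629 ≈ 64.21 kt.
V₂: ΔP = 64, V ≈ 5.7 × 64^0.629 ≈ 77.98 kt.
ΔV over 18 h = 13.77 kt → 24 h equivalent = 13.77 × 24/18 ≈ 18.36 kt.
18 kt < 30 kt ⇒ not rapid intensification.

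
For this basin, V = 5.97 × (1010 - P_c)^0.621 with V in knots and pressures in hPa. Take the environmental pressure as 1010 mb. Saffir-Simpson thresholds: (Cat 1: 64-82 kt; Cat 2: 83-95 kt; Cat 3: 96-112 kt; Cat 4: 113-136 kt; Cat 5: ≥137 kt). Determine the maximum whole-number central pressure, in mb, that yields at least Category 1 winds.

964 mb

Category 1 begins at V = 64 kt.
Required ΔP = (64/5.97)^(1/0.621) = 10.720^1.610 ≈ 45.60 mb.
P_c ≤ 1010 − 45.60 = 964.40, so the highest integer P_c is 964 mb.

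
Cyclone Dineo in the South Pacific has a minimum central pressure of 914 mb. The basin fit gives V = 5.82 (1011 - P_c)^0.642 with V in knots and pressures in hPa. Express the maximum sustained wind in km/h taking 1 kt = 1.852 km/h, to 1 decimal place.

ΔP = 1011 − 914 = 97 mb.
V ≈ 5.82 × 97^0.642 = 5.82 × 18.859 ≈ 109.757 kt.
109.757 × 1.852 ≈ 203.27 km/h → 203.3 km/h.

203.3 km/h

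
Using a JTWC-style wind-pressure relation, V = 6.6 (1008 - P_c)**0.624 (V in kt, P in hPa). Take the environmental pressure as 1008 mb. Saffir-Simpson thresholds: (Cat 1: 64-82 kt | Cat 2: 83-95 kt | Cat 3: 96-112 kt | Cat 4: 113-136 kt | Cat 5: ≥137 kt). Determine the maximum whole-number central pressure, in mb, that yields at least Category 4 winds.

Category 4 begins at V = 113 kt.
Required ΔP = (113/6.6)^(1/0.624) = 17.121^1.603 ≈ 94.80 mb.
P_c ≤ 1008 − 94.80 = 913.20, so the highest integer P_c is 913 mb.

913 mb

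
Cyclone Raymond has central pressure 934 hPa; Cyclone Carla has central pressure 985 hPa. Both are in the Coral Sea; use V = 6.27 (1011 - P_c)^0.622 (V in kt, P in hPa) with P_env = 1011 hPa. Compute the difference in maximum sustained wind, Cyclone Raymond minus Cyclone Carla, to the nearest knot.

Cyclone Raymond: ΔP = 77; V ≈ 6.27 × 77^0.622 ≈ 93.47 kt.
Cyclone Carla: ΔP = 26; V ≈ 6.27 × 26^0.622 ≈ 47.58 kt.
Difference ≈ 93.47 − 47.58 = 45.89 → 46 kt.

46 kt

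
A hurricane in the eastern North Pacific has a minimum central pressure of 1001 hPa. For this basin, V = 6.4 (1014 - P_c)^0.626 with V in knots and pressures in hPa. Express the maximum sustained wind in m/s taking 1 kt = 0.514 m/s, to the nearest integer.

16 m/s

ΔP = 1014 − 1001 = 13 hPa.
V ≈ 6.4 × 13^0.626 = 6.4 × 4.981 ≈ 31.879 kt.
31.879 × 0.514 ≈ 16.39 m/s → 16 m/s.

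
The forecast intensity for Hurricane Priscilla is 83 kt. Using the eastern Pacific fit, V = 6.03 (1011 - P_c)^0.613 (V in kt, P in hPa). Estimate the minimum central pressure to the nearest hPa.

939 hPa

ΔP = (V / 6.03)^(1/0.613) = (83/6.03)^1.631.
83/6.03 = 13.765; 13.765^1.631 ≈ 72.06 hPa.
P_c = 1011 − 72.06 = 938.94 ≈ 939 hPa.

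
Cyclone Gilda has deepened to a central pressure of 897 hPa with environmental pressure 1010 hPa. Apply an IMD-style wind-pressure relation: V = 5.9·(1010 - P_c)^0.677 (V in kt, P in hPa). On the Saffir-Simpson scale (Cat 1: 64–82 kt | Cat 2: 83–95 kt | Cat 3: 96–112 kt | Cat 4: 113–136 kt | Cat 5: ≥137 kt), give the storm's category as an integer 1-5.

ΔP = 1010 − 897 = 113 hPa.
V ≈ 5.9 × 113^0.677 = 5.9 × 24.54 ≈ 145 kt.
145 kt falls in the Category 5 band.

5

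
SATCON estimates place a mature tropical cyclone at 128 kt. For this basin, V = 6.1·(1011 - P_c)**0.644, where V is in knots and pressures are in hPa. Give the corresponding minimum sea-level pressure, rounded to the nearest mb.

ΔP = (V / 6.1)^(1/0.644) = (128/6.1)^1.553.
128/6.1 = 20.984; 20.984^1.553 ≈ 112.88 mb.
P_c = 1011 − 112.88 = 898.12 ≈ 898 mb.

898 mb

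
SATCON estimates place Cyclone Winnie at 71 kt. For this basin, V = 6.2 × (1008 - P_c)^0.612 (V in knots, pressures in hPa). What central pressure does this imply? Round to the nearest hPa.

954 hPa

ΔP = (V / 6.2)^(1/0.612) = (71/6.2)^1.634.
71/6.2 = 11.452; 11.452^1.634 ≈ 53.72 hPa.
P_c = 1008 − 53.72 = 954.28 ≈ 954 hPa.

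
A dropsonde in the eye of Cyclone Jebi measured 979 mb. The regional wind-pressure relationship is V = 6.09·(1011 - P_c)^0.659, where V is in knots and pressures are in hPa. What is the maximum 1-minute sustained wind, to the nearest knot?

60 kt

ΔP = 1011 − 979 = 32 mb.
32^0.659 ≈ 9.815.
V ≈ 6.09 × 9.815 ≈ 59.8 kt.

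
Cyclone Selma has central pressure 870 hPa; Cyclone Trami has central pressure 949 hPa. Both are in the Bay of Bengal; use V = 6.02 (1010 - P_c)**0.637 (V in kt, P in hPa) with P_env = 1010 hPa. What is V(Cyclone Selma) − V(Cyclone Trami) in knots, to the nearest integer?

58 kt

Cyclone Selma: ΔP = 140; V ≈ 6.02 × 140^0.637 ≈ 140.18 kt.
Cyclone Trami: ΔP = 61; V ≈ 6.02 × 61^0.637 ≈ 82.58 kt.
Difference ≈ 140.18 − 82.58 = 57.60 → 58 kt.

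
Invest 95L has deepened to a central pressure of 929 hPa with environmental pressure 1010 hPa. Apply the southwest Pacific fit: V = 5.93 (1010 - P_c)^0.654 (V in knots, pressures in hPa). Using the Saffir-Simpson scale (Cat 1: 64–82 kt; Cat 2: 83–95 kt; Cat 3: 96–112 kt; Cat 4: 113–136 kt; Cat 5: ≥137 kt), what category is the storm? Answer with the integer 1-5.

ΔP = 1010 − 929 = 81 hPa.
V ≈ 5.93 × 81^0.654 = 5.93 × 17.71 ≈ 105 kt.
105 kt falls in the Category 3 band.

3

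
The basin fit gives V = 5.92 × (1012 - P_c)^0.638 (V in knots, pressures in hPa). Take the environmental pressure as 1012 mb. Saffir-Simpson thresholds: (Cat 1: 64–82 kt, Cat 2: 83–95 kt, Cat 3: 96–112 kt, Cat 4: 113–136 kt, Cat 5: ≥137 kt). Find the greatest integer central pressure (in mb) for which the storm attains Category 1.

Category 1 begins at V = 64 kt.
Required ΔP = (64/5.92)^(1/0.638) = 10.811^1.567 ≈ 41.73 mb.
P_c ≤ 1012 − 41.73 = 970.27, so the highest integer P_c is 970 mb.

970 mb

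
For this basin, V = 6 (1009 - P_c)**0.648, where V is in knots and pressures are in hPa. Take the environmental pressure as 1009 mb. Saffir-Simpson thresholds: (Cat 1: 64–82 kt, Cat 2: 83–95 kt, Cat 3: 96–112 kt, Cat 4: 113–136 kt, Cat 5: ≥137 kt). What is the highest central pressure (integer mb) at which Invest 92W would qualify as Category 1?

970 mb

Category 1 begins at V = 64 kt.
Required ΔP = (64/6)^(1/0.648) = 10.667^1.543 ≈ 38.59 mb.
P_c ≤ 1009 − 38.59 = 970.41, so the highest integer P_c is 970 mb.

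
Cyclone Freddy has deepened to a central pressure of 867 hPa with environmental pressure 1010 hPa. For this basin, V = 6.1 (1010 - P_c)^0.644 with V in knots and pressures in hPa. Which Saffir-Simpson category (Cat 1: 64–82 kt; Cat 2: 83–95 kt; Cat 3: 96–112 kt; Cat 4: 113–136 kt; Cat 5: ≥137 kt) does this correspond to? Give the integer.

ΔP = 1010 − 867 = 143 hPa.
V ≈ 6.1 × 143^0.644 = 6.1 × 24.44 ≈ 149 kt.
149 kt falls in the Category 5 band.

5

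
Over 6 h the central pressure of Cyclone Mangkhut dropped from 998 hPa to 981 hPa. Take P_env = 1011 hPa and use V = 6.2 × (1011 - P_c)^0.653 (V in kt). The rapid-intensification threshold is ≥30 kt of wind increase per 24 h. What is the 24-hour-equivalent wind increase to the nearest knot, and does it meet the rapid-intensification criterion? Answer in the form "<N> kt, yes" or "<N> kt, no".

96 kt, yes

V₁: ΔP = 13, V ≈ 6.2 × 13^0.653 ≈ 33.10 kt.
V₂: ΔP = 30, V ≈ 6.2 × 30^0.653 ≈ 57.14 kt.
ΔV over 6 h = 24.04 kt → 24 h equivalent = 24.04 × 24/6 ≈ 96.16 kt.
96 kt ≥ 30 kt ⇒ rapid intensification.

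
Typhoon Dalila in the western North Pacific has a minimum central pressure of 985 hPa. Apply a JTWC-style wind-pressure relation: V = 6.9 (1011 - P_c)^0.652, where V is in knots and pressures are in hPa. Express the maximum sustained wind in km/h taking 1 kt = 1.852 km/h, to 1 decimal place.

106.9 km/h

ΔP = 1011 − 985 = 26 hPa.
V ≈ 6.9 × 26^0.652 = 6.9 × 8.367 ≈ 57.731 kt.
57.731 × 1.852 ≈ 106.92 km/h → 106.9 km/h.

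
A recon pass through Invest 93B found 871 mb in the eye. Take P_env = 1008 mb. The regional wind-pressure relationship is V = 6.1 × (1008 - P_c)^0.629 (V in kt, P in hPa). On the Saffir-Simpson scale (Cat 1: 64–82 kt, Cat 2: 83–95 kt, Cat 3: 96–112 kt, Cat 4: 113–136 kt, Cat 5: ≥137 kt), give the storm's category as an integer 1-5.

ΔP = 1008 − 871 = 137 mb.
V ≈ 6.1 × 137^0.629 = 6.1 × 22.08 ≈ 135 kt.
135 kt falls in the Category 4 band.

4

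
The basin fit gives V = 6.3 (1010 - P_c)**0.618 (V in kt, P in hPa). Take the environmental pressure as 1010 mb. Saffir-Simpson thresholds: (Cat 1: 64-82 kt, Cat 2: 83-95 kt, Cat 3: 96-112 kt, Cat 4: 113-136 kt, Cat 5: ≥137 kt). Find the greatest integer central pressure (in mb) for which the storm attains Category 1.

967 mb

Category 1 begins at V = 64 kt.
Required ΔP = (64/6.3)^(1/0.618) = 10.159^1.618 ≈ 42.58 mb.
P_c ≤ 1010 − 42.58 = 967.42, so the highest integer P_c is 967 mb.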